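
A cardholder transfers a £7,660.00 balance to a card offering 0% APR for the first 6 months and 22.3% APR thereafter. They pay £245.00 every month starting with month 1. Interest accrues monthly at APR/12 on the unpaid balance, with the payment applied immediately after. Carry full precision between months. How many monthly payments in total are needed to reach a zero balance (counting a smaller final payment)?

41 months

Promo months 1–6 at r₀ = 0%/12 = 0; months 7+ at r₁ = 22.3%/12 = 0.0185833.
After month 6 (no interest yet): B = £7,660.00 − 6·£245.00 = £6,190.00.
Then at r₁ with £245.00/mo: n₂ = −ln(1 − r₁·B/P)/ln(1+r₁) ≈ 34.43 → 35 more payments.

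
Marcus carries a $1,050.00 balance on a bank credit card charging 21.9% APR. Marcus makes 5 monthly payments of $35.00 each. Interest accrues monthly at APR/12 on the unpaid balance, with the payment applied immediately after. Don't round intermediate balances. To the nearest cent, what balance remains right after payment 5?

$967.87

Monthly rate r = 21.9%/12 = 1.825% = 0.01825.
Each month: B ← B·(1+r) − $35.00.
Month 1: interest $19.16; balance after payment $1,034.16.
Month 2: interest $18.87; balance after payment $1,018.04.
Month 3: interest $18.58; balance after payment $1,001.62.
Month 4: interest $18.28; balance after payment $984.89.
Month 5: interest $17.97; balance after payment $967.87.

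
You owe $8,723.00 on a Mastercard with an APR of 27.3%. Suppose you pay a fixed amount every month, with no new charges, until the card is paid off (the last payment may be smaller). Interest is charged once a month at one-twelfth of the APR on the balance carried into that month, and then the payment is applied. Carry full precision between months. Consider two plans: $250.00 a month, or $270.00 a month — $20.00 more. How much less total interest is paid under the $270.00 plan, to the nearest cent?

Monthly rate r = 27.3%/12 = 2.275% = 0.02275.
At $250.00/mo: n = ⌈−ln(1 − rB₀/P)/ln(1+r)⌉ = 71 payments (last $47.32); total interest = total paid − $8,723.00 = $8,824.32.
At $270.00/mo: 60 payments (last $9.60); total interest $7,216.60.
Interest saved = $8,824.32 − $7,216.60 = $1,607.72.

$1,607.72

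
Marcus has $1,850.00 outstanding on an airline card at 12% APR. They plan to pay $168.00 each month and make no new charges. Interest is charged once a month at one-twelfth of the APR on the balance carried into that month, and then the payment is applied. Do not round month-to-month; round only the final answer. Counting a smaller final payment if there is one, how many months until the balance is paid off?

Monthly rate r = 12%/12 = 1% = 0.01.
Recurrence: B ← B·(1+r) − $168.00.
Month 1: interest $18.50; balance after payment $1,700.50.
Month 2: interest $17.00; balance after payment $1,549.51.
Closed form: n = −ln(1 − rB₀/P)/ln(1+r) = −ln(0.88988)/ln(1.01) ≈ 11.725, so the balance reaches zero during payment 12.

12 months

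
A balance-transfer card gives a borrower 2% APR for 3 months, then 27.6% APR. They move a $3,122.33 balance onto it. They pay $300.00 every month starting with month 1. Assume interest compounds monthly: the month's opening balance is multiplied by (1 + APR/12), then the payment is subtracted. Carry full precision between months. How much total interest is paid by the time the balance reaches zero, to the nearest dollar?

Promo months 1–3 at r₀ = 2%/12 = 0.00166667; months 4+ at r₁ = 27.6%/12 = 0.023.
After month 3: iterate B ← B·(1+r₀) − $300.00 for 3 months → $2,236.47.
Then at r₁ with $300.00/mo: n₂ = −ln(1 − r₁·B/P)/ln(1+r₁) ≈ 8.27 → 9 more payments.
Total paid = 11·$300.00 + $82.17 = $3,382.17; interest = $3,382.17 − $3,122.33 = $259.84.

$260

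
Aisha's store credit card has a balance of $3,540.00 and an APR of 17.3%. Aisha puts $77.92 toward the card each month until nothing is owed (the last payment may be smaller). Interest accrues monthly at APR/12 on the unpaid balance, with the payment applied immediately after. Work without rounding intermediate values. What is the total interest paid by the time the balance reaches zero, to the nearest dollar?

$2,253

Monthly rate r = 17.3%/12 = 1.44167% = 0.0144167.
Payoff takes n = ⌈−ln(1 − rB₀/P)/ln(1+r)⌉ = ⌈74.342⌉ = 75 payments; the last is $26.79.
Total paid = 74·$77.92 + $26.79 = $5,792.87.
Total interest = total paid − principal = $5,792.87 − $3,540.00 = $2,252.87.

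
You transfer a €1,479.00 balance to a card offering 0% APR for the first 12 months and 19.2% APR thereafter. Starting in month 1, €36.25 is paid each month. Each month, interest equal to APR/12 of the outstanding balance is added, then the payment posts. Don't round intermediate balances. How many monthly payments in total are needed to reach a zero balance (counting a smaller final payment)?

Promo months 1–12 at r₀ = 0%/12 = 0; months 13+ at r₁ = 19.2%/12 = 0.016.
After month 12 (no interest yet): B = €1,479.00 − 12·€36.25 = €1,044.00.
Then at r₁ with €36.25/mo: n₂ = −ln(1 − r₁·B/P)/ln(1+r₁) ≈ 38.91 → 39 more payments.

51 months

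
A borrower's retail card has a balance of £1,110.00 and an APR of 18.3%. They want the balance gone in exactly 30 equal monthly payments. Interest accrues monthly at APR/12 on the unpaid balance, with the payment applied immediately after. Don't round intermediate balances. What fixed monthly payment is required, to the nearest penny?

£46.38

Monthly rate r = 18.3%/12 = 1.525% = 0.01525.
Level-payment amortization: P = B₀·r / (1 − (1+r)^(−n)) = 1110.00·0.01525 / (1 − 1.01525^(−30)).
Denominator 1 − (1+r)^(−30) = 0.364946878.
P = 16.9275 / 0.364946878 ≈ 46.38.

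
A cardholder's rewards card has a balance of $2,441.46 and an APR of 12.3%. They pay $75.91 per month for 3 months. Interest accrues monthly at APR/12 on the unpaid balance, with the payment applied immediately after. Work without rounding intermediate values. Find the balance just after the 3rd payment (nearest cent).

Monthly rate r = 12.3%/12 = 1.025% = 0.01025.
Each month: B ← B·(1+r) − $75.91.
Month 1: interest $25.02; balance after payment $2,390.57.
Month 2: interest $24.50; balance after payment $2,339.17.
Month 3: interest $23.98; balance after payment $2,287.23.

$2,287.23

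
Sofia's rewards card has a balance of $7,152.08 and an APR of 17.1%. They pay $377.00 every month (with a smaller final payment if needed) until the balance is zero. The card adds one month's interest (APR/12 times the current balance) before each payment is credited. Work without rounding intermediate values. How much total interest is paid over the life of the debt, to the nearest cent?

Monthly rate r = 17.1%/12 = 1.425% = 0.01425.
Payoff takes n = ⌈−ln(1 − rB₀/P)/ln(1+r)⌉ = ⌈22.275⌉ = 23 payments; the last is $104.06.
Total paid = 22·$377.00 + $104.06 = $8,398.06.
Total interest = total paid − principal = $8,398.06 − $7,152.08 = $1,245.98.

$1,245.98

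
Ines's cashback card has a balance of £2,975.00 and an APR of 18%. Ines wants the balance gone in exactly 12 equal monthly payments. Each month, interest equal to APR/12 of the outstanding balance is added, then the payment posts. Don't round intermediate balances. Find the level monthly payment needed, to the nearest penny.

£272.75

Monthly rate r = 18%/12 = 1.5% = 0.015.
Level-payment amortization: P = B₀·r / (1 − (1+r)^(−n)) = 2975.00·0.015 / (1 − 1.015^(−12)).
Denominator 1 − (1+r)^(−12) = 0.163612578.
P = 44.625 / 0.163612578 ≈ 272.75.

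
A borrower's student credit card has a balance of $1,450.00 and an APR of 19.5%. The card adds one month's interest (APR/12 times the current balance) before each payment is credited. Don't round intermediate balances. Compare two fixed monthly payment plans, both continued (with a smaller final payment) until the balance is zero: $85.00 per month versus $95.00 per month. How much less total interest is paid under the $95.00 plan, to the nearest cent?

Monthly rate r = 19.5%/12 = 1.625% = 0.01625.
At $85.00/mo: n = ⌈−ln(1 − rB₀/P)/ln(1+r)⌉ = 21 payments (last $11.91); total interest = total paid − $1,450.00 = $261.91.
At $95.00/mo: 18 payments (last $65.14); total interest $230.14.
Interest saved = $261.91 − $230.14 = $31.77.

$31.77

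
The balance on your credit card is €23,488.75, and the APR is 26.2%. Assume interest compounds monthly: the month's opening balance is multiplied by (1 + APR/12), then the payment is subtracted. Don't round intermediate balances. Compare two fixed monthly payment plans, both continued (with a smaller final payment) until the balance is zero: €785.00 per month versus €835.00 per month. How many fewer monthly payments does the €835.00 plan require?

Monthly rate r = 26.2%/12 = 2.18333% = 0.0218333.
At €785.00/mo: n = ⌈−ln(1 − rB₀/P)/ln(1+r)⌉ = 50 payments (last €35.38); total interest = total paid − €23,488.75 = €15,011.63.
At €835.00/mo: 45 payments (last €79.90); total interest €13,331.15.
Payments saved = 50 − 45 = 5.

5 fewer payments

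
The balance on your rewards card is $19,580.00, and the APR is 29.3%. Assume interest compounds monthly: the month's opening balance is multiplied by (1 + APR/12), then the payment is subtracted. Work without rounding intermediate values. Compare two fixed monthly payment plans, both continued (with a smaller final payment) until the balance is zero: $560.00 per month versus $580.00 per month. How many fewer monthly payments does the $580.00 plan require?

Monthly rate r = 29.3%/12 = 2.44167% = 0.0244167.
At $560.00/mo: n = ⌈−ln(1 − rB₀/P)/ln(1+r)⌉ = 80 payments (last $382.85); total interest = total paid − $19,580.00 = $25,042.85.
At $580.00/mo: 73 payments (last $47.23); total interest $22,227.23.
Payments saved = 80 − 73 = 7.

7 fewer payments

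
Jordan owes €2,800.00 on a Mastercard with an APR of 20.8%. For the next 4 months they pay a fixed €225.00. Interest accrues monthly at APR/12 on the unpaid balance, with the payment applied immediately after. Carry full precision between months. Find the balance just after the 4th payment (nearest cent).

€2,075.57

Monthly rate r = 20.8%/12 = 1.73333% = 0.0173333.
Each month: B ← B·(1+r) − €225.00.
Month 1: interest €48.53; balance after payment €2,623.53.
Month 2: interest €45.47; balance after payment €2,444.01.
Month 3: interest €42.36; balance after payment €2,261.37.
Month 4: interest €39.20; balance after payment €2,075.57.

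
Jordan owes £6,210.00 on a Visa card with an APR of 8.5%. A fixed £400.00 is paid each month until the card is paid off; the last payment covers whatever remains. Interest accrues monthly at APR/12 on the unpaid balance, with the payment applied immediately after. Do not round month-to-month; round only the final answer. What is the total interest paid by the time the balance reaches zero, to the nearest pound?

£392

Monthly rate r = 8.5%/12 = 0.708333% = 0.00708333.
Payoff takes n = ⌈−ln(1 − rB₀/P)/ln(1+r)⌉ = ⌈16.505⌉ = 17 payments; the last is £202.38.
Total paid = 16·£400.00 + £202.38 = £6,602.38.
Total interest = total paid − principal = £6,602.38 − £6,210.00 = £392.38.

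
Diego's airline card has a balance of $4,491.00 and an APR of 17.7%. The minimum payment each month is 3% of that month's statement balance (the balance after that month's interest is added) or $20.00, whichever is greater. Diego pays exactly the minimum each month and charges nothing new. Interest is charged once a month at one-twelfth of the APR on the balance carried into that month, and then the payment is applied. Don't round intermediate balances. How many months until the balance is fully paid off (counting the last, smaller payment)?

167 months

Monthly rate r = 17.7%/12 = 1.475% = 0.01475.
While 3% of the post-interest balance exceeds $20.00, each month B ← (B·(1+r))·(1 − 0.03), i.e. B shrinks by the factor (1+r)·0.97 = 0.98431.
This holds for months 1–122. Entering month 123 the balance is $652.08; 3% of the post-interest balance is now below $20.00, so the flat $20.00 minimum applies from here.
From month 123 a fixed $20.00 at rate r clears $652.08 in 45 more payments. Total: 122 + 45 = 167 months.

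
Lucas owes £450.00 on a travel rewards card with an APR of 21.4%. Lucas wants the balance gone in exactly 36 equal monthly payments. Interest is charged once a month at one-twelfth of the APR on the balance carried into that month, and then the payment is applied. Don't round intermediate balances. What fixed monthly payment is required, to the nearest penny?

£17.05

Monthly rate r = 21.4%/12 = 1.78333% = 0.0178333.
Level-payment amortization: P = B₀·r / (1 − (1+r)^(−n)) = 450.00·0.0178333 / (1 − 1.01783^(−36)).
Denominator 1 − (1+r)^(−36) = 0.470775558.
P = 8.025 / 0.470775558 ≈ 17.05.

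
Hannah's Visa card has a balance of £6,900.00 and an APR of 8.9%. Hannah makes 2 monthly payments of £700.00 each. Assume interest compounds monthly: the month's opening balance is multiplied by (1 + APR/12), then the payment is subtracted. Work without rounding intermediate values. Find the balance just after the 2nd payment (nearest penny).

Monthly rate r = 8.9%/12 = 0.741667% = 0.00741667.
Each month: B ← B·(1+r) − £700.00.
Month 1: interest £51.18; balance after payment £6,251.18.
Month 2: interest £46.36; balance after payment £5,597.54.

£5,597.54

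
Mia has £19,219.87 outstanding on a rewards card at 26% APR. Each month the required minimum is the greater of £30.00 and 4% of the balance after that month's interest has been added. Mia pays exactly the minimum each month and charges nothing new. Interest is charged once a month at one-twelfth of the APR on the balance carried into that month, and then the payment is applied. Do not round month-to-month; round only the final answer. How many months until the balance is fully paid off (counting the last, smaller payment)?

Monthly rate r = 26%/12 = 2.16667% = 0.0216667.
While 4% of the post-interest balance exceeds £30.00, each month B ← (B·(1+r))·(1 − 0.04), i.e. B shrinks by the factor (1+r)·0.96 = 0.9808.
This holds for months 1–169. Entering month 170 the balance is £725.85; 4% of the post-interest balance is now below £30.00, so the flat £30.00 minimum applies from here.
From month 170 a fixed £30.00 at rate r clears £725.85 in 35 more payments. Total: 169 + 35 = 204 months.

204 months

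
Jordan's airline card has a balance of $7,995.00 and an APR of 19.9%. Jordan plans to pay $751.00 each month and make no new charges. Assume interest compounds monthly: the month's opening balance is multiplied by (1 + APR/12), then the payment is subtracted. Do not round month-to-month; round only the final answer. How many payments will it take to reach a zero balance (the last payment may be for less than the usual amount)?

12 payments

Monthly rate r = 19.9%/12 = 1.65833% = 0.0165833.
Recurrence: B ← B·(1+r) − $751.00.
Month 1: interest $132.58; balance after payment $7,376.58.
Month 2: interest $122.33; balance after payment $6,747.91.
Closed form: n = −ln(1 − rB₀/P)/ln(1+r) = −ln(0.82346)/ln(1.01658) ≈ 11.810, so the balance reaches zero during payment 12.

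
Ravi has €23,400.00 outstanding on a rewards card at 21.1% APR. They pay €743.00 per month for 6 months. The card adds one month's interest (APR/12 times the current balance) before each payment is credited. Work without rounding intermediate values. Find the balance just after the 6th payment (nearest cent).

€21,321.18

Monthly rate r = 21.1%/12 = 1.75833% = 0.0175833.
Each month: B ← B·(1+r) − €743.00.
Month 1: interest €411.45; balance after payment €23,068.45.
Month 2: interest €405.62; balance after payment €22,731.07.
Month 3: interest €399.69; balance after payment €22,387.76.
Month 4: interest €393.65; balance after payment €22,038.41.
Month 5: interest €387.51; balance after payment €21,682.92.
Month 6: interest €381.26; balance after payment €21,321.18.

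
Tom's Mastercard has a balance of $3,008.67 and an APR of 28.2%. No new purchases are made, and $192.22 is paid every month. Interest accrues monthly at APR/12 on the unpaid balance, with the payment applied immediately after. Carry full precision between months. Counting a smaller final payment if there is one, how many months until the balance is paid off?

Monthly rate r = 28.2%/12 = 2.35% = 0.0235.
Recurrence: B ← B·(1+r) − $192.22.
Month 1: interest $70.70; balance after payment $2,887.15.
Month 2: interest $67.85; balance after payment $2,762.78.
Closed form: n = −ln(1 − rB₀/P)/ln(1+r) = −ln(0.63217)/ln(1.0235) ≈ 19.743, so the balance reaches zero during payment 20.

20 months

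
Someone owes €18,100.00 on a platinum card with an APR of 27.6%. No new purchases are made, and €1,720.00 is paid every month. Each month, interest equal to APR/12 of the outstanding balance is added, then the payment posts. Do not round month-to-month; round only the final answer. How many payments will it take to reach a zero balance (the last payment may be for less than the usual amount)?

Monthly rate r = 27.6%/12 = 2.3% = 0.023.
Recurrence: B ← B·(1+r) − €1,720.00.
Month 1: interest €416.30; balance after payment €16,796.30.
Month 2: interest €386.31; balance after payment €15,462.61.
Closed form: n = −ln(1 − rB₀/P)/ln(1+r) = −ln(0.75797)/ln(1.023) ≈ 12.187, so the balance reaches zero during payment 13.

13 payments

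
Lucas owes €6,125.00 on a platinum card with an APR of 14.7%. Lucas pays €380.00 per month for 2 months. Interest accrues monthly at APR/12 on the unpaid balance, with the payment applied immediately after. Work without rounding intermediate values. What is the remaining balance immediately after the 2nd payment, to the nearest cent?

€5,511.33

Monthly rate r = 14.7%/12 = 1.225% = 0.01225.
Each month: B ← B·(1+r) − €380.00.
Month 1: interest €75.03; balance after payment €5,820.03.
Month 2: interest €71.30; balance after payment €5,511.33.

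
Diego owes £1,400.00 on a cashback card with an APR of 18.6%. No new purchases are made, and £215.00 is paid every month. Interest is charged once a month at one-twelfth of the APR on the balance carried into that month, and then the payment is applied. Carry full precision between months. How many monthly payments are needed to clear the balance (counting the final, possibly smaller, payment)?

7 payments

Monthly rate r = 18.6%/12 = 1.55% = 0.0155.
Recurrence: B ← B·(1+r) − £215.00.
Month 1: interest £21.70; balance after payment £1,206.70.
Month 2: interest £18.70; balance after payment £1,010.40.
Closed form: n = −ln(1 − rB₀/P)/ln(1+r) = −ln(0.89907)/ln(1.0155) ≈ 6.917, so the balance reaches zero during payment 7.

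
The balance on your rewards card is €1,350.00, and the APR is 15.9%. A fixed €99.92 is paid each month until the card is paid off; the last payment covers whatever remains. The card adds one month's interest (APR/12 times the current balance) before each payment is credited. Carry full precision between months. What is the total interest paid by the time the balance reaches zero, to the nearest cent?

€147.36

Monthly rate r = 15.9%/12 = 1.325% = 0.01325.
Payoff takes n = ⌈−ln(1 − rB₀/P)/ln(1+r)⌉ = ⌈14.986⌉ = 15 payments; the last is €98.48.
Total paid = 14·€99.92 + €98.48 = €1,497.36.
Total interest = total paid − principal = €1,497.36 − €1,350.00 = €147.36.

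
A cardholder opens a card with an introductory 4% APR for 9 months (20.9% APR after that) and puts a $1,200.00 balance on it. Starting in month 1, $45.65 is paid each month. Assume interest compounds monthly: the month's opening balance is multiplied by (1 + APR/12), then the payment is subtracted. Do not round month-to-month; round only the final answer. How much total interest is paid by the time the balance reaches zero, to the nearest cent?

Promo months 1–9 at r₀ = 4%/12 = 0.00333333; months 10+ at r₁ = 20.9%/12 = 0.0174167.
After month 9: iterate B ← B·(1+r₀) − $45.65 for 9 months → $820.11.
Then at r₁ with $45.65/mo: n₂ = −ln(1 − r₁·B/P)/ln(1+r₁) ≈ 21.73 → 22 more payments.
Total paid = 30·$45.65 + $33.56 = $1,403.06; interest = $1,403.06 − $1,200.00 = $203.06.

$203.06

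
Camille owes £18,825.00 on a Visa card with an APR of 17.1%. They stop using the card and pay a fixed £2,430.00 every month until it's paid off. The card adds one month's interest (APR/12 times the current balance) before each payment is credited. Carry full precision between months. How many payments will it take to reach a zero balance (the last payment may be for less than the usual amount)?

Monthly rate r = 17.1%/12 = 1.425% = 0.01425.
Recurrence: B ← B·(1+r) − £2,430.00.
Month 1: interest £268.26; balance after payment £16,663.26.
Month 2: interest £237.45; balance after payment £14,470.71.
Closed form: n = −ln(1 − rB₀/P)/ln(1+r) = −ln(0.88961)/ln(1.01425) ≈ 8.267, so the balance reaches zero during payment 9.

9 months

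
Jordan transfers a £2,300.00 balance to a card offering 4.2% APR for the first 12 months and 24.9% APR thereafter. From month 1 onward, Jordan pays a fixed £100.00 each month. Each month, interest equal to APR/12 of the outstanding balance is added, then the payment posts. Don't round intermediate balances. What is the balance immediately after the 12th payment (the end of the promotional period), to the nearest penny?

Promo months 1–12 at r₀ = 4.2%/12 = 0.0035; months 13+ at r₁ = 24.9%/12 = 0.02075.
After month 12: iterate B ← B·(1+r₀) − £100.00 for 12 months → £1,175.11.

£1,175.11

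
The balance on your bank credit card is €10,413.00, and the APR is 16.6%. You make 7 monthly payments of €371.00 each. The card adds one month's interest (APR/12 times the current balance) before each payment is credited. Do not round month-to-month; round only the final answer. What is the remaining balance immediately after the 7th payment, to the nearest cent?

€8,756.85

Monthly rate r = 16.6%/12 = 1.38333% = 0.0138333.
Each month: B ← B·(1+r) − €371.00.
Month 1: interest €144.05; balance after payment €10,186.05.
Month 2: interest €140.91; balance after payment €9,955.95.
Month 3: interest €137.72; balance after payment €9,722.68.
Month 4: interest €134.50; balance after payment €9,486.17.
Month 5: interest €131.23; balance after payment €9,246.40.
Month 6: interest €127.91; balance after payment €9,003.31.
Month 7: interest €124.55; balance after payment €8,756.85.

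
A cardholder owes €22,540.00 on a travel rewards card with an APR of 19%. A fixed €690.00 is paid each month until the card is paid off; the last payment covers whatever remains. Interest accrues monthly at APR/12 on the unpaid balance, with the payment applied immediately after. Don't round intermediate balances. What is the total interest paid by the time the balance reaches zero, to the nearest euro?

€9,446

Monthly rate r = 19%/12 = 1.58333% = 0.0158333.
Payoff takes n = ⌈−ln(1 − rB₀/P)/ln(1+r)⌉ = ⌈46.355⌉ = 47 payments; the last is €245.95.
Total paid = 46·€690.00 + €245.95 = €31,985.95.
Total interest = total paid − principal = €31,985.95 − €22,540.00 = €9,445.95.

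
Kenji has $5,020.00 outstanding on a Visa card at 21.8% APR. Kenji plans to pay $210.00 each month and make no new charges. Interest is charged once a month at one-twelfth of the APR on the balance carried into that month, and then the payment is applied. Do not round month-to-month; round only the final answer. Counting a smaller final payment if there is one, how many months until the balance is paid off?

32 months

Monthly rate r = 21.8%/12 = 1.81667% = 0.0181667.
Recurrence: B ← B·(1+r) − $210.00.
Month 1: interest $91.20; balance after payment $4,901.20.
Month 2: interest $89.04; balance after payment $4,780.24.
Closed form: n = −ln(1 − rB₀/P)/ln(1+r) = −ln(0.56573)/ln(1.01817) ≈ 31.640, so the balance reaches zero during payment 32.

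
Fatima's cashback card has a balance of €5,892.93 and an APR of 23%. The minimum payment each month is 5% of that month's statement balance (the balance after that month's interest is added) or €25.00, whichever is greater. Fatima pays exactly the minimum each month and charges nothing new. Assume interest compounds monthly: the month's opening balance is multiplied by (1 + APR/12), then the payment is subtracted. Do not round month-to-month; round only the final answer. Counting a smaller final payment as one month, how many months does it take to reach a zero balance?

102 months

Monthly rate r = 23%/12 = 1.91667% = 0.0191667.
While 5% of the post-interest balance exceeds €25.00, each month B ← (B·(1+r))·(1 − 0.05), i.e. B shrinks by the factor (1+r)·0.95 = 0.96821.
This holds for months 1–77. Entering month 78 the balance is €489.70; 5% of the post-interest balance is now below €25.00, so the flat €25.00 minimum applies from here.
From month 78 a fixed €25.00 at rate r clears €489.70 in 25 more payments. Total: 77 + 25 = 102 months.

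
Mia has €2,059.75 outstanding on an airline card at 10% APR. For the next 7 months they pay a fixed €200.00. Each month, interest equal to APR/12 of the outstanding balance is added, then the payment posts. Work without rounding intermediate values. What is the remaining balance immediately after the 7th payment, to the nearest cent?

€747.46

Monthly rate r = 10%/12 = 0.833333% = 0.00833333.
Each month: B ← B·(1+r) − €200.00.
Month 1: interest €17.16; balance after payment €1,876.91.
Month 2: interest €15.64; balance after payment €1,692.56.
Month 3: interest €14.10; balance after payment €1,506.66.
Month 4: interest €12.56; balance after payment €1,319.22.
Month 5: interest €10.99; balance after payment €1,130.21.
Month 6: interest €9.42; balance after payment €939.63.
Month 7: interest €7.83; balance after payment €747.46.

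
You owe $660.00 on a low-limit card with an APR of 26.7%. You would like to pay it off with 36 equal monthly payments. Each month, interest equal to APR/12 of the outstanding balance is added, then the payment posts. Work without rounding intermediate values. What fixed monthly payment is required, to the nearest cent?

$26.84

Monthly rate r = 26.7%/12 = 2.225% = 0.02225.
Level-payment amortization: P = B₀·r / (1 − (1+r)^(−n)) = 660.00·0.02225 / (1 − 1.02225^(−36)).
Denominator 1 − (1+r)^(−36) = 0.54716112.
P = 14.685 / 0.54716112 ≈ 26.84.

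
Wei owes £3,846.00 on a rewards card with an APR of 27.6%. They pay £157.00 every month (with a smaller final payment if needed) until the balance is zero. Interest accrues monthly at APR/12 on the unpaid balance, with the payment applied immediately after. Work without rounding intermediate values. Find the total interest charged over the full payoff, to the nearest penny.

Monthly rate r = 27.6%/12 = 2.3% = 0.023.
Payoff takes n = ⌈−ln(1 − rB₀/P)/ln(1+r)⌉ = ⌈36.448⌉ = 37 payments; the last is £70.71.
Total paid = 36·£157.00 + £70.71 = £5,722.71.
Total interest = total paid − principal = £5,722.71 − £3,846.00 = £1,876.71.

£1,876.71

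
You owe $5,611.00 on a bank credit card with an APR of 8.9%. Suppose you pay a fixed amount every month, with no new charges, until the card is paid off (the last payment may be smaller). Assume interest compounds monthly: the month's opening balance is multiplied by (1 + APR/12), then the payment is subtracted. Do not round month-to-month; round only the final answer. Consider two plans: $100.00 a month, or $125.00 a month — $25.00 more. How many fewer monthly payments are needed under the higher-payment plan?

18 fewer payments

Monthly rate r = 8.9%/12 = 0.741667% = 0.00741667.
At $100.00/mo: n = ⌈−ln(1 − rB₀/P)/ln(1+r)⌉ = 73 payments (last $82.34); total interest = total paid − $5,611.00 = $1,671.34.
At $125.00/mo: 55 payments (last $98.57); total interest $1,237.57.
Payments saved = 73 − 55 = 18.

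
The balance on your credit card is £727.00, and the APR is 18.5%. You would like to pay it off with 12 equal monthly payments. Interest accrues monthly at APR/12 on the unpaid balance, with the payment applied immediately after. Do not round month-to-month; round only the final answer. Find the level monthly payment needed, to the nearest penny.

£66.82

Monthly rate r = 18.5%/12 = 1.54167% = 0.0154167.
Level-payment amortization: P = B₀·r / (1 − (1+r)^(−n)) = 727.00·0.0154167 / (1 − 1.01542^(−12)).
Denominator 1 − (1+r)^(−12) = 0.16772174.
P = 11.2079 / 0.16772174 ≈ 66.82.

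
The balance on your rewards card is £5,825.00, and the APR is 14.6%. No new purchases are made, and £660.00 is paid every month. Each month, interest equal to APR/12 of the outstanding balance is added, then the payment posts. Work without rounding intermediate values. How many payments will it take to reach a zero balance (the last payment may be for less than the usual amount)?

Monthly rate r = 14.6%/12 = 1.21667% = 0.0121667.
Recurrence: B ← B·(1+r) − £660.00.
Month 1: interest £70.87; balance after payment £5,235.87.
Month 2: interest £63.70; balance after payment £4,639.57.
Closed form: n = −ln(1 − rB₀/P)/ln(1+r) = −ln(0.89262)/ln(1.01217) ≈ 9.393, so the balance reaches zero during payment 10.

10 months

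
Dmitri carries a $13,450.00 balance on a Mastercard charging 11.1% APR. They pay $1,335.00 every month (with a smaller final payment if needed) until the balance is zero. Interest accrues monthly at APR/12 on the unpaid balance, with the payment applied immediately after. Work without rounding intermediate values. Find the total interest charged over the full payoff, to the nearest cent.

$735.24

Monthly rate r = 11.1%/12 = 0.925% = 0.00925.
Payoff takes n = ⌈−ln(1 − rB₀/P)/ln(1+r)⌉ = ⌈10.625⌉ = 11 payments; the last is $835.24.
Total paid = 10·$1,335.00 + $835.24 = $14,185.24.
Total interest = total paid − principal = $14,185.24 − $13,450.00 = $735.24.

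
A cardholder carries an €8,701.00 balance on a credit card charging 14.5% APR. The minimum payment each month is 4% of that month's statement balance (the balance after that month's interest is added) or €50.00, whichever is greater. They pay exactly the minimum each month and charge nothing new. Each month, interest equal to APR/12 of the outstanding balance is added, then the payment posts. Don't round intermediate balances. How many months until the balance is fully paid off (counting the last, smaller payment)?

98 months

Monthly rate r = 14.5%/12 = 1.20833% = 0.0120833.
While 4% of the post-interest balance exceeds €50.00, each month B ← (B·(1+r))·(1 − 0.04), i.e. B shrinks by the factor (1+r)·0.96 = 0.9716.
This holds for months 1–68. Entering month 69 the balance is €1,226.65; 4% of the post-interest balance is now below €50.00, so the flat €50.00 minimum applies from here.
From month 69 a fixed €50.00 at rate r clears €1,226.65 in 30 more payments. Total: 68 + 30 = 98 months.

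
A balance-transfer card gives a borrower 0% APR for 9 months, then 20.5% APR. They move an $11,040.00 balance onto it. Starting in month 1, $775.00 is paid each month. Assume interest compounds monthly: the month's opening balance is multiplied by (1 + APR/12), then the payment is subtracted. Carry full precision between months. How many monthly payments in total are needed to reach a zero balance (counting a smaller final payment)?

Promo months 1–9 at r₀ = 0%/12 = 0; months 10+ at r₁ = 20.5%/12 = 0.0170833.
After month 9 (no interest yet): B = $11,040.00 − 9·$775.00 = $4,065.00.
Then at r₁ with $775.00/mo: n₂ = −ln(1 − r₁·B/P)/ln(1+r₁) ≈ 5.54 → 6 more payments.

15 payments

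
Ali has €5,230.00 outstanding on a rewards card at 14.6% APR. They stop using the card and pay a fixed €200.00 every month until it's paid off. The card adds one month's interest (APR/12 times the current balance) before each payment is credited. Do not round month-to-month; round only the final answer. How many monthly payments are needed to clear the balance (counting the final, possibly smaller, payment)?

32 months

Monthly rate r = 14.6%/12 = 1.21667% = 0.0121667.
Recurrence: B ← B·(1+r) − €200.00.
Month 1: interest €63.63; balance after payment €5,093.63.
Month 2: interest €61.97; balance after payment €4,955.60.
Closed form: n = −ln(1 − rB₀/P)/ln(1+r) = −ln(0.68184)/ln(1.01217) ≈ 31.667, so the balance reaches zero during payment 32.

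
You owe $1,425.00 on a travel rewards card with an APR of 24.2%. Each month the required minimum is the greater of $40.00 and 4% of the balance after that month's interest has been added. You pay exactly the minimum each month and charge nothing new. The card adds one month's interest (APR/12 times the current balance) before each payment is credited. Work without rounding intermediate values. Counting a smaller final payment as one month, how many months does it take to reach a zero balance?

Monthly rate r = 24.2%/12 = 2.01667% = 0.0201667.
While 4% of the post-interest balance exceeds $40.00, each month B ← (B·(1+r))·(1 − 0.04), i.e. B shrinks by the factor (1+r)·0.96 = 0.97936.
This holds for months 1–18. Entering month 19 the balance is $978.99; 4% of the post-interest balance is now below $40.00, so the flat $40.00 minimum applies from here.
From month 19 a fixed $40.00 at rate r clears $978.99 in 35 more payments. Total: 18 + 35 = 53 months.

53 months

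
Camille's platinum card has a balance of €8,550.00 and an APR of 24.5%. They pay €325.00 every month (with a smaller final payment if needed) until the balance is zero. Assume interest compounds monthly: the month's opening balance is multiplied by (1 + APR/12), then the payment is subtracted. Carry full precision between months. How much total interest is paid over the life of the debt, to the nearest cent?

Monthly rate r = 24.5%/12 = 2.04167% = 0.0204167.
Payoff takes n = ⌈−ln(1 − rB₀/P)/ln(1+r)⌉ = ⌈38.112⌉ = 39 payments; the last is €36.63.
Total paid = 38·€325.00 + €36.63 = €12,386.63.
Total interest = total paid − principal = €12,386.63 − €8,550.00 = €3,836.63.

€3,836.63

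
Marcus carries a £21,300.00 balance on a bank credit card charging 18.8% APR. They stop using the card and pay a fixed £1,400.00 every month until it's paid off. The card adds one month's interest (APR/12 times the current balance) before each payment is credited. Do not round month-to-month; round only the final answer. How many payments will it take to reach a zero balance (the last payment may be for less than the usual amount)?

Monthly rate r = 18.8%/12 = 1.56667% = 0.0156667.
Recurrence: B ← B·(1+r) − £1,400.00.
Month 1: interest £333.70; balance after payment £20,233.70.
Month 2: interest £316.99; balance after payment £19,150.69.
Closed form: n = −ln(1 − rB₀/P)/ln(1+r) = −ln(0.76164)/ln(1.01567) ≈ 17.515, so the balance reaches zero during payment 18.

18 months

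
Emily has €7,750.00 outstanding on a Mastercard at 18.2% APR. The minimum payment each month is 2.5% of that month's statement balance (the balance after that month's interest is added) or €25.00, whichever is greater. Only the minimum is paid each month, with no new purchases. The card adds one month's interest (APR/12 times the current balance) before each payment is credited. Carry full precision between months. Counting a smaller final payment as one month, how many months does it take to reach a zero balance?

Monthly rate r = 18.2%/12 = 1.51667% = 0.0151667.
While 2.5% of the post-interest balance exceeds €25.00, each month B ← (B·(1+r))·(1 − 0.025), i.e. B shrinks by the factor (1+r)·0.975 = 0.98979.
This holds for months 1–201. Entering month 202 the balance is €984.55; 2.5% of the post-interest balance is now below €25.00, so the flat €25.00 minimum applies from here.
From month 202 a fixed €25.00 at rate r clears €984.55 in 61 more payments. Total: 201 + 61 = 262 months.

262 months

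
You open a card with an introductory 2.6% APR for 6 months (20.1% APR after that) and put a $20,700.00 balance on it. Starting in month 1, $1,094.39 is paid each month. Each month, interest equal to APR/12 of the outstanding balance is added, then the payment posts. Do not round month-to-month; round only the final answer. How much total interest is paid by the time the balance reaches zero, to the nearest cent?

$2,228.85

Promo months 1–6 at r₀ = 2.6%/12 = 0.00216667; months 7+ at r₁ = 20.1%/12 = 0.01675.
After month 6: iterate B ← B·(1+r₀) − $1,094.39 for 6 months → $14,368.55.
Then at r₁ with $1,094.39/mo: n₂ = −ln(1 − r₁·B/P)/ln(1+r₁) ≈ 14.95 → 15 more payments.
Total paid = 20·$1,094.39 + $1,041.05 = $22,928.85; interest = $22,928.85 − $20,700.00 = $2,228.85.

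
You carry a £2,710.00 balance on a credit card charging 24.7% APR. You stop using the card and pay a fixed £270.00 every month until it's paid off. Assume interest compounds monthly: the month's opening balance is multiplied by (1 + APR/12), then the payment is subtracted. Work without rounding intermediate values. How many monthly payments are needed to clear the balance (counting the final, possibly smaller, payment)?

12 payments

Monthly rate r = 24.7%/12 = 2.05833% = 0.0205833.
Recurrence: B ← B·(1+r) − £270.00.
Month 1: interest £55.78; balance after payment £2,495.78.
Month 2: interest £51.37; balance after payment £2,277.15.
Closed form: n = −ln(1 − rB₀/P)/ln(1+r) = −ln(0.7934)/ln(1.02058) ≈ 11.359, so the balance reaches zero during payment 12.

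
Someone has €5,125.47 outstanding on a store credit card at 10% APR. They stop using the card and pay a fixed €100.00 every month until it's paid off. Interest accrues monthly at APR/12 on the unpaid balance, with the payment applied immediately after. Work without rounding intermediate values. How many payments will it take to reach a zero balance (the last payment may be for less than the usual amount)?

68 months

Monthly rate r = 10%/12 = 0.833333% = 0.00833333.
Recurrence: B ← B·(1+r) − €100.00.
Month 1: interest €42.71; balance after payment €5,068.18.
Month 2: interest €42.23; balance after payment €5,010.42.
Closed form: n = −ln(1 − rB₀/P)/ln(1+r) = −ln(0.57288)/ln(1.00833) ≈ 67.128, so the balance reaches zero during payment 68.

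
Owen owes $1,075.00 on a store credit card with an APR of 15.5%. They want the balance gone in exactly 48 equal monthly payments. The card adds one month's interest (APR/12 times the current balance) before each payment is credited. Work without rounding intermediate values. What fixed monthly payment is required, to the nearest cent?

$30.19

Monthly rate r = 15.5%/12 = 1.29167% = 0.0129167.
Level-payment amortization: P = B₀·r / (1 − (1+r)^(−n)) = 1075.00·0.0129167 / (1 − 1.01292^(−48)).
Denominator 1 − (1+r)^(−48) = 0.459915669.
P = 13.8854 / 0.459915669 ≈ 30.19.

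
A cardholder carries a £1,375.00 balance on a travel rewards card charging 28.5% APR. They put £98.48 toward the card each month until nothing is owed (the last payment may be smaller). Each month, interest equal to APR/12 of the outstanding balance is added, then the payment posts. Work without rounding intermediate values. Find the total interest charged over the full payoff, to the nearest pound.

Monthly rate r = 28.5%/12 = 2.375% = 0.02375.
Payoff takes n = ⌈−ln(1 − rB₀/P)/ln(1+r)⌉ = ⌈17.164⌉ = 18 payments; the last is £16.28.
Total paid = 17·£98.48 + £16.28 = £1,690.44.
Total interest = total paid − principal = £1,690.44 − £1,375.00 = £315.44.

£315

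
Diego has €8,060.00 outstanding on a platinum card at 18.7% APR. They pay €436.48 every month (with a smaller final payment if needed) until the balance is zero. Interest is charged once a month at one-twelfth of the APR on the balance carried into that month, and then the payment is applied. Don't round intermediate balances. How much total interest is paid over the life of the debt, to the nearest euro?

€1,519

Monthly rate r = 18.7%/12 = 1.55833% = 0.0155833.
Payoff takes n = ⌈−ln(1 − rB₀/P)/ln(1+r)⌉ = ⌈21.945⌉ = 22 payments; the last is €412.70.
Total paid = 21·€436.48 + €412.70 = €9,578.78.
Total interest = total paid − principal = €9,578.78 − €8,060.00 = €1,518.78.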